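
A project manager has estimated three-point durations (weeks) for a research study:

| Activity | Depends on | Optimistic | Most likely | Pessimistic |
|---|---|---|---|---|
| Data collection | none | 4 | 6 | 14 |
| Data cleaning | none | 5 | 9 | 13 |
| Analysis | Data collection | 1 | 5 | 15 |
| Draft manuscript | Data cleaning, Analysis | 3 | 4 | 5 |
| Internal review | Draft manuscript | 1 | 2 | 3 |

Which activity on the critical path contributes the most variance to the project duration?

Analysis

te_Data collection = (4 + 4·6 + 14)/6 = 42/6 = 7; σ²_Data collection = ((14−4)/6)² = 2.778
te_Data cleaning = (5 + 4·9 + 13)/6 = 54/6 = 9; σ²_Data cleaning = ((13−5)/6)² = 1.778
te_Analysis = (1 + 4·5 + 15)/6 = 36/6 = 6; σ²_Analysis = ((15−1)/6)² = 5.444
te_Draft manuscript = (3 + 4·4 + 5)/6 = 24/6 = 4; σ²_Draft manuscript = ((5−3)/6)² = 0.111
te_Internal review = (1 + 4·2 + 3)/6 = 12/6 = 2; σ²_Internal review = ((3−1)/6)² = 0.111

Forward pass:
ES_Data collection = 0; EF_Data collection = 7
ES_Data cleaning = 0; EF_Data cleaning = 9
ES_Analysis = 7; EF_Analysis = 7+6 = 13
ES_Draft manuscript = max(EF_Data cleaning=9, EF_Analysis=13) = 13; EF_Draft manuscript = 13+4 = 17
ES_Internal review = 17; EF_Internal review = 17+2 = 19
Expected project duration μ = 19 weeks. Critical path: Data collection → Analysis → Draft manuscript → Internal review.

Variances on critical path: σ²_Data collection=2.778, σ²_Analysis=5.444, σ²_Draft manuscript=0.111, σ²_Internal review=0.111.
Largest is σ²_Analysis = 5.444.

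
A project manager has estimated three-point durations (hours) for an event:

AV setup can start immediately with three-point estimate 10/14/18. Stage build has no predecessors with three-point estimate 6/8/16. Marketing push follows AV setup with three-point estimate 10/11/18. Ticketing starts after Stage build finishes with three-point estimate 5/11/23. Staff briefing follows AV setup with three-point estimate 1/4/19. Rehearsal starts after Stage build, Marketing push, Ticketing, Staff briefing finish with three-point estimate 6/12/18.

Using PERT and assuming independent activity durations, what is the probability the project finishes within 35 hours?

0.138

te_AV setup = (10 + 4·14 + 18)/6 = 84/6 = 14; σ²_AV setup = ((18−10)/6)² = 1.778
te_Stage build = (6 + 4·8 + 16)/6 = 54/6 = 9; σ²_Stage build = ((16−6)/6)² = 2.778
te_Marketing push = (10 + 4·11 + 18)/6 = 72/6 = 12; σ²_Marketing push = ((18−10)/6)² = 1.778
te_Ticketing = (5 + 4·11 + 23)/6 = 72/6 = 12; σ²_Ticketing = ((23−5)/6)² = 9.000
te_Staff briefing = (1 + 4·4 + 19)/6 = 36/6 = 6; σ²_Staff briefing = ((19−1)/6)² = 9.000
te_Rehearsal = (6 + 4·12 + 18)/6 = 72/6 = 12; σ²_Rehearsal = ((18−6)/6)² = 4.000

Forward pass:
ES_AV setup = 0; EF_AV setup = 14
ES_Stage build = 0; EF_Stage build = 9
ES_Marketing push = 14; EF_Marketing push = 14+12 = 26
ES_Ticketing = 9; EF_Ticketing = 9+12 = 21
ES_Staff briefing = 14; EF_Staff briefing = 14+6 = 20
ES_Rehearsal = max(EF_Stage build=9, EF_Marketing push=26, EF_Ticketing=21, EF_Staff briefing=20) = 26; EF_Rehearsal = 26+12 = 38
Expected project duration μ = 38 hours. Critical path: AV setup → Marketing push → Rehearsal.

Variance along critical path = 1.778 + 1.778 + 4.000 = 7.556; σ = √7.556 = 2.749 hours.
Z = (35 − 38) / 2.749 = -1.091
P(T ≤ 35) = Φ(-1.091) ≈ 0.138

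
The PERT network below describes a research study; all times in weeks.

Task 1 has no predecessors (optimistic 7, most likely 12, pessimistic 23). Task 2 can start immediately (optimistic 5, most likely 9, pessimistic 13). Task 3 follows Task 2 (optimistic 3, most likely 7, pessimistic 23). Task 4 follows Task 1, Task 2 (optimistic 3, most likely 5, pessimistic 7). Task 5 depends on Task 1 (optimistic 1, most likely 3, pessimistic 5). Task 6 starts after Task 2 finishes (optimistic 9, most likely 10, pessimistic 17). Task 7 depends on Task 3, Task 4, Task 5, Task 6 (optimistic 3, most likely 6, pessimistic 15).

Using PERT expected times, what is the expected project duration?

27 weeks

te_Task 1 = (7 + 4·12 + 23)/6 = 78/6 = 13
te_Task 2 = (5 + 4·9 + 13)/6 = 54/6 = 9
te_Task 3 = (3 + 4·7 + 23)/6 = 54/6 = 9
te_Task 4 = (3 + 4·5 + 7)/6 = 30/6 = 5
te_Task 5 = (1 + 4·3 + 5)/6 = 18/6 = 3
te_Task 6 = (9 + 4·10 + 17)/6 = 66/6 = 11
te_Task 7 = (3 + 4·6 + 15)/6 = 42/6 = 7

Forward pass:
ES_Task 1 = 0; EF_Task 1 = 13
ES_Task 2 = 0; EF_Task 2 = 9
ES_Task 3 = 9; EF_Task 3 = 9+9 = 18
ES_Task 4 = max(EF_Task 1=13, EF_Task 2=9) = 13; EF_Task 4 = 13+5 = 18
ES_Task 5 = 13; EF_Task 5 = 13+3 = 16
ES_Task 6 = 9; EF_Task 6 = 9+11 = 20
ES_Task 7 = max(EF_Task 3=18, EF_Task 4=18, EF_Task 5=16, EF_Task 6=20) = 20; EF_Task 7 = 20+7 = 27
Expected project duration μ = 27 weeks. Critical path: Task 2 → Task 6 → Task 7.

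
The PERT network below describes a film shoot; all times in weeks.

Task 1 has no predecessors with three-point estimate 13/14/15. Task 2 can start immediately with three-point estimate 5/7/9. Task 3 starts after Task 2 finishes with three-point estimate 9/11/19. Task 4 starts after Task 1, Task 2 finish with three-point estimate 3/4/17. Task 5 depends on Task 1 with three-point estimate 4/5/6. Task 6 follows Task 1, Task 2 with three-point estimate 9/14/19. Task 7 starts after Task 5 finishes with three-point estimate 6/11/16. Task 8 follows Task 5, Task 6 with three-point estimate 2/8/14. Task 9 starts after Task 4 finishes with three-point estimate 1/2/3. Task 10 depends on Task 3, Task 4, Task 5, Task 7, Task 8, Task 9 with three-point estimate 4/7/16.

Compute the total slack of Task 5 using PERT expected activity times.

6 weeks

te_Task 1 = (13 + 4·14 + 15)/6 = 84/6 = 14
te_Task 2 = (5 + 4·7 + 9)/6 = 42/6 = 7
te_Task 3 = (9 + 4·11 + 19)/6 = 72/6 = 12
te_Task 4 = (3 + 4·4 + 17)/6 = 36/6 = 6
te_Task 5 = (4 + 4·5 + 6)/6 = 30/6 = 5
te_Task 6 = (9 + 4·14 + 19)/6 = 84/6 = 14
te_Task 7 = (6 + 4·11 + 16)/6 = 66/6 = 11
te_Task 8 = (2 + 4·8 + 14)/6 = 48/6 = 8
te_Task 9 = (1 + 4·2 + 3)/6 = 12/6 = 2
te_Task 10 = (4 + 4·7 + 16)/6 = 48/6 = 8

Forward pass:
ES_Task 1 = 0; EF_Task 1 = 14
ES_Task 2 = 0; EF_Task 2 = 7
ES_Task 3 = 7; EF_Task 3 = 7+12 = 19
ES_Task 4 = max(EF_Task 1=14, EF_Task 2=7) = 14; EF_Task 4 = 14+6 = 20
ES_Task 5 = 14; EF_Task 5 = 14+5 = 19
ES_Task 6 = max(EF_Task 1=14, EF_Task 2=7) = 14; EF_Task 6 = 14+14 = 28
ES_Task 7 = 19; EF_Task 7 = 19+11 = 30
ES_Task 8 = max(EF_Task 5=19, EF_Task 6=28) = 28; EF_Task 8 = 28+8 = 36
ES_Task 9 = 20; EF_Task 9 = 20+2 = 22
ES_Task 10 = max(EF_Task 3=19, EF_Task 4=20, EF_Task 5=19, EF_Task 7=30, EF_Task 8=36, EF_Task 9=22) = 36; EF_Task 10 = 36+8 = 44
Expected project duration μ = 44 weeks. Critical path: Task 1 → Task 6 → Task 8 → Task 10.

Backward pass:
LF_Task 10 = 44; LS_Task 10 = 44−8 = 36
LF_Task 9 = LS_Task 10 = 36; LS_Task 9 = 36−2 = 34
LF_Task 8 = LS_Task 10 = 36; LS_Task 8 = 36−8 = 28
LF_Task 7 = LS_Task 10 = 36; LS_Task 7 = 36−11 = 25
LF_Task 6 = LS_Task 8 = 28; LS_Task 6 = 28−14 = 14
LF_Task 5 = min(LS_Task 7=25, LS_Task 8=28, LS_Task 10=36) = 25; LS_Task 5 = 25−5 = 20
LF_Task 4 = min(LS_Task 9=34, LS_Task 10=36) = 34; LS_Task 4 = 34−6 = 28
LF_Task 3 = LS_Task 10 = 36; LS_Task 3 = 36−12 = 24
LF_Task 2 = min(LS_Task 3=24, LS_Task 4=28, LS_Task 6=14) = 14; LS_Task 2 = 14−7 = 7
LF_Task 1 = min(LS_Task 4=28, LS_Task 5=20, LS_Task 6=14) = 14; LS_Task 1 = 14−14 = 0
Slack_Task 5 = LS_Task 5 − ES_Task 5 = 20 − 14 = 6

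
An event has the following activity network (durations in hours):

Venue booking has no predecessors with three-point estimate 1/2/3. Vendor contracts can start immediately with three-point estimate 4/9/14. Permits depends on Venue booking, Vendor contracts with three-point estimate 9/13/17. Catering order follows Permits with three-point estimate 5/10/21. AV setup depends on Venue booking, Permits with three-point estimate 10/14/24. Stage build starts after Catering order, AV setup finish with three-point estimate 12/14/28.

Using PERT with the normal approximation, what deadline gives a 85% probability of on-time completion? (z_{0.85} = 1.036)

57.3 hours

te_Venue booking = (1 + 4·2 + 3)/6 = 12/6 = 2; σ²_Venue booking = ((3−1)/6)² = 0.111
te_Vendor contracts = (4 + 4·9 + 14)/6 = 54/6 = 9; σ²_Vendor contracts = ((14−4)/6)² = 2.778
te_Permits = (9 + 4·13 + 17)/6 = 78/6 = 13; σ²_Permits = ((17−9)/6)² = 1.778
te_Catering order = (5 + 4·10 + 21)/6 = 66/6 = 11; σ²_Catering order = ((21−5)/6)² = 7.111
te_AV setup = (10 + 4·14 + 24)/6 = 90/6 = 15; σ²_AV setup = ((24−10)/6)² = 5.444
te_Stage build = (12 + 4·14 + 28)/6 = 96/6 = 16; σ²_Stage build = ((28−12)/6)² = 7.111

Forward pass:
ES_Venue booking = 0; EF_Venue booking = 2
ES_Vendor contracts = 0; EF_Vendor contracts = 9
ES_Permits = max(EF_Venue booking=2, EF_Vendor contracts=9) = 9; EF_Permits = 9+13 = 22
ES_Catering order = 22; EF_Catering order = 22+11 = 33
ES_AV setup = max(EF_Venue booking=2, EF_Permits=22) = 22; EF_AV setup = 22+15 = 37
ES_Stage build = max(EF_Catering order=33, EF_AV setup=37) = 37; EF_Stage build = 37+16 = 53
Expected project duration μ = 53 hours. Critical path: Vendor contracts → Permits → AV setup → Stage build.

Variance along critical path = 2.778 + 1.778 + 5.444 + 7.111 = 17.111; σ = 4.137 hours.
D = μ + z·σ = 53 + 1.036·4.137 = 57.3 hours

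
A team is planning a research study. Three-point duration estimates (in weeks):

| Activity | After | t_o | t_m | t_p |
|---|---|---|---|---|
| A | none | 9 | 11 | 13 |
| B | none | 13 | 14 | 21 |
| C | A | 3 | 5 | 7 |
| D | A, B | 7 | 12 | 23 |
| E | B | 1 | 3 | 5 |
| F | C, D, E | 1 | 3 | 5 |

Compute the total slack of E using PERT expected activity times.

10 weeks

te_A = (9 + 4·11 + 13)/6 = 66/6 = 11
te_B = (13 + 4·14 + 21)/6 = 90/6 = 15
te_C = (3 + 4·5 + 7)/6 = 30/6 = 5
te_D = (7 + 4·12 + 23)/6 = 78/6 = 13
te_E = (1 + 4·3 + 5)/6 = 18/6 = 3
te_F = (1 + 4·3 + 5)/6 = 18/6 = 3

Forward pass:
ES_A = 0; EF_A = 11
ES_B = 0; EF_B = 15
ES_C = 11; EF_C = 11+5 = 16
ES_D = max(EF_A=11, EF_B=15) = 15; EF_D = 15+13 = 28
ES_E = 15; EF_E = 15+3 = 18
ES_F = max(EF_C=16, EF_D=28, EF_E=18) = 28; EF_F = 28+3 = 31
Expected project duration μ = 31 weeks. Critical path: B → D → F.

Backward pass:
LF_F = 31; LS_F = 31−3 = 28
LF_E = LS_F = 28; LS_E = 28−3 = 25
LF_D = LS_F = 28; LS_D = 28−13 = 15
LF_C = LS_F = 28; LS_C = 28−5 = 23
LF_B = min(LS_D=15, LS_E=25) = 15; LS_B = 15−15 = 0
LF_A = min(LS_C=23, LS_D=15) = 15; LS_A = 15−11 = 4
Slack_E = LS_E − ES_E = 25 − 15 = 10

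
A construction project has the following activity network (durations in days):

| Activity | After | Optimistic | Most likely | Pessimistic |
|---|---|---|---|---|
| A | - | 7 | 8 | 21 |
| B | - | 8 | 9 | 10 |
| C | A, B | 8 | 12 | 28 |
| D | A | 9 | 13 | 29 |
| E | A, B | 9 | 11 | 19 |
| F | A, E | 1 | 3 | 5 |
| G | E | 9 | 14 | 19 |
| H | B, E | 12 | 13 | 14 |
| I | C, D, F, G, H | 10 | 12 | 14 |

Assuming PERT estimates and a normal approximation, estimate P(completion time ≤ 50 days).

0.723

te_A = (7 + 4·8 + 21)/6 = 60/6 = 10; σ²_A = ((21−7)/6)² = 5.444
te_B = (8 + 4·9 + 10)/6 = 54/6 = 9; σ²_B = ((10−8)/6)² = 0.111
te_C = (8 + 4·12 + 28)/6 = 84/6 = 14; σ²_C = ((28−8)/6)² = 11.111
te_D = (9 + 4·13 + 29)/6 = 90/6 = 15; σ²_D = ((29−9)/6)² = 11.111
te_E = (9 + 4·11 + 19)/6 = 72/6 = 12; σ²_E = ((19−9)/6)² = 2.778
te_F = (1 + 4·3 + 5)/6 = 18/6 = 3; σ²_F = ((5−1)/6)² = 0.444
te_G = (9 + 4·14 + 19)/6 = 84/6 = 14; σ²_G = ((19−9)/6)² = 2.778
te_H = (12 + 4·13 + 14)/6 = 78/6 = 13; σ²_H = ((14−12)/6)² = 0.111
te_I = (10 + 4·12 + 14)/6 = 72/6 = 12; σ²_I = ((14−10)/6)² = 0.444

Forward pass:
ES_A = 0; EF_A = 10
ES_B = 0; EF_B = 9
ES_C = max(EF_A=10, EF_B=9) = 10; EF_C = 10+14 = 24
ES_D = 10; EF_D = 10+15 = 25
ES_E = max(EF_A=10, EF_B=9) = 10; EF_E = 10+12 = 22
ES_F = max(EF_A=10, EF_E=22) = 22; EF_F = 22+3 = 25
ES_G = 22; EF_G = 22+14 = 36
ES_H = max(EF_B=9, EF_E=22) = 22; EF_H = 22+13 = 35
ES_I = max(EF_C=24, EF_D=25, EF_F=25, EF_G=36, EF_H=35) = 36; EF_I = 36+12 = 48
Expected project duration μ = 48 days. Critical path: A → E → G → I.

Variance along critical path = 5.444 + 2.778 + 2.778 + 0.444 = 11.444; σ = √11.444 = 3.383 days.
Z = (50 − 48) / 3.383 = 0.591
P(T ≤ 50) = Φ(0.591) ≈ 0.723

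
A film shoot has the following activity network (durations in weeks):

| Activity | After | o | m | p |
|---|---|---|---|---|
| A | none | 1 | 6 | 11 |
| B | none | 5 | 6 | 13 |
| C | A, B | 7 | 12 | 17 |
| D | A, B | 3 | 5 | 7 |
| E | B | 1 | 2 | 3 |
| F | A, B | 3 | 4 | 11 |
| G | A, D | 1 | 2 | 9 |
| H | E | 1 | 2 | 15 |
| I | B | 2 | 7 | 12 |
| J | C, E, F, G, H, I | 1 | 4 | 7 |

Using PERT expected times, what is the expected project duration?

23 weeks

te_A = (1 + 4·6 + 11)/6 = 36/6 = 6
te_B = (5 + 4·6 + 13)/6 = 42/6 = 7
te_C = (7 + 4·12 + 17)/6 = 72/6 = 12
te_D = (3 + 4·5 + 7)/6 = 30/6 = 5
te_E = (1 + 4·2 + 3)/6 = 12/6 = 2
te_F = (3 + 4·4 + 11)/6 = 30/6 = 5
te_G = (1 + 4·2 + 9)/6 = 18/6 = 3
te_H = (1 + 4·2 + 15)/6 = 24/6 = 4
te_I = (2 + 4·7 + 12)/6 = 42/6 = 7
te_J = (1 + 4·4 + 7)/6 = 24/6 = 4

Forward pass:
ES_A = 0; EF_A = 6
ES_B = 0; EF_B = 7
ES_C = max(EF_A=6, EF_B=7) = 7; EF_C = 7+12 = 19
ES_D = max(EF_A=6, EF_B=7) = 7; EF_D = 7+5 = 12
ES_E = 7; EF_E = 7+2 = 9
ES_F = max(EF_A=6, EF_B=7) = 7; EF_F = 7+5 = 12
ES_G = max(EF_A=6, EF_D=12) = 12; EF_G = 12+3 = 15
ES_H = 9; EF_H = 9+4 = 13
ES_I = 7; EF_I = 7+7 = 14
ES_J = max(EF_C=19, EF_E=9, EF_F=12, EF_G=15, EF_H=13, EF_I=14) = 19; EF_J = 19+4 = 23
Expected project duration μ = 23 weeks. Critical path: B → C → J.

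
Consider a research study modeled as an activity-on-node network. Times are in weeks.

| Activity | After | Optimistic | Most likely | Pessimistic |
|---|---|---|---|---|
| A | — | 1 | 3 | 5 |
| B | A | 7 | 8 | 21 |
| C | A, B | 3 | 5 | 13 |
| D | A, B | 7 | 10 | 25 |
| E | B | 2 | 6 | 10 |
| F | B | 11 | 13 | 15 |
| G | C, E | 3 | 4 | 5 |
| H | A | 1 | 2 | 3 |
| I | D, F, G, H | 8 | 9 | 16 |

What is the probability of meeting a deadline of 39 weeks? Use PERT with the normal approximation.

te_A = (1 + 4·3 + 5)/6 = 18/6 = 3; σ²_A = ((5−1)/6)² = 0.444
te_B = (7 + 4·8 + 21)/6 = 60/6 = 10; σ²_B = ((21−7)/6)² = 5.444
te_C = (3 + 4·5 + 13)/6 = 36/6 = 6; σ²_C = ((13−3)/6)² = 2.778
te_D = (7 + 4·10 + 25)/6 = 72/6 = 12; σ²_D = ((25−7)/6)² = 9.000
te_E = (2 + 4·6 + 10)/6 = 36/6 = 6; σ²_E = ((10−2)/6)² = 1.778
te_F = (11 + 4·13 + 15)/6 = 78/6 = 13; σ²_F = ((15−11)/6)² = 0.444
te_G = (3 + 4·4 + 5)/6 = 24/6 = 4; σ²_G = ((5−3)/6)² = 0.111
te_H = (1 + 4·2 + 3)/6 = 12/6 = 2; σ²_H = ((3−1)/6)² = 0.111
te_I = (8 + 4·9 + 16)/6 = 60/6 = 10; σ²_I = ((16−8)/6)² = 1.778

Forward pass:
ES_A = 0; EF_A = 3
ES_B = 3; EF_B = 3+10 = 13
ES_C = max(EF_A=3, EF_B=13) = 13; EF_C = 13+6 = 19
ES_D = max(EF_A=3, EF_B=13) = 13; EF_D = 13+12 = 25
ES_E = 13; EF_E = 13+6 = 19
ES_F = 13; EF_F = 13+13 = 26
ES_G = max(EF_C=19, EF_E=19) = 19; EF_G = 19+4 = 23
ES_H = 3; EF_H = 3+2 = 5
ES_I = max(EF_D=25, EF_F=26, EF_G=23, EF_H=5) = 26; EF_I = 26+10 = 36
Expected project duration μ = 36 weeks. Critical path: A → B → F → I.

Variance along critical path = 0.444 + 5.444 + 0.444 + 1.778 = 8.111; σ = √8.111 = 2.848 weeks.
Z = (39 − 36) / 2.848 = 1.053
P(T ≤ 39) = Φ(1.053) ≈ 0.854

0.854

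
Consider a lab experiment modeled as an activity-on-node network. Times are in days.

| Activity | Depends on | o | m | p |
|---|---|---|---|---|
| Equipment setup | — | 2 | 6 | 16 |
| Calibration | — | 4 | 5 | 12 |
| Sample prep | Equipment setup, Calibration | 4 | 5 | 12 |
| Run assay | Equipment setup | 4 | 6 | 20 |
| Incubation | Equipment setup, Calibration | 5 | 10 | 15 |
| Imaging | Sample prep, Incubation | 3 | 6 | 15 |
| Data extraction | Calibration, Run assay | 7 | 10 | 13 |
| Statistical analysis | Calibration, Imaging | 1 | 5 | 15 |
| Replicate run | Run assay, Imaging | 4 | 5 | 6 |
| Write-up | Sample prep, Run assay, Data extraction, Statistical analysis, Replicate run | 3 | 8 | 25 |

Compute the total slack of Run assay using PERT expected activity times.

5 days

te_Equipment setup = (2 + 4·6 + 16)/6 = 42/6 = 7
te_Calibration = (4 + 4·5 + 12)/6 = 36/6 = 6
te_Sample prep = (4 + 4·5 + 12)/6 = 36/6 = 6
te_Run assay = (4 + 4·6 + 20)/6 = 48/6 = 8
te_Incubation = (5 + 4·10 + 15)/6 = 60/6 = 10
te_Imaging = (3 + 4·6 + 15)/6 = 42/6 = 7
te_Data extraction = (7 + 4·10 + 13)/6 = 60/6 = 10
te_Statistical analysis = (1 + 4·5 + 15)/6 = 36/6 = 6
te_Replicate run = (4 + 4·5 + 6)/6 = 30/6 = 5
te_Write-up = (3 + 4·8 + 25)/6 = 60/6 = 10

Forward pass:
ES_Equipment setup = 0; EF_Equipment setup = 7
ES_Calibration = 0; EF_Calibration = 6
ES_Sample prep = max(EF_Equipment setup=7, EF_Calibration=6) = 7; EF_Sample prep = 7+6 = 13
ES_Run assay = 7; EF_Run assay = 7+8 = 15
ES_Incubation = max(EF_Equipment setup=7, EF_Calibration=6) = 7; EF_Incubation = 7+10 = 17
ES_Imaging = max(EF_Sample prep=13, EF_Incubation=17) = 17; EF_Imaging = 17+7 = 24
ES_Data extraction = max(EF_Calibration=6, EF_Run assay=15) = 15; EF_Data extraction = 15+10 = 25
ES_Statistical analysis = max(EF_Calibration=6, EF_Imaging=24) = 24; EF_Statistical analysis = 24+6 = 30
ES_Replicate run = max(EF_Run assay=15, EF_Imaging=24) = 24; EF_Replicate run = 24+5 = 29
ES_Write-up = max(EF_Sample prep=13, EF_Run assay=15, EF_Data extraction=25, EF_Statistical analysis=30, EF_Replicate run=29) = 30; EF_Write-up = 30+10 = 40
Expected project duration μ = 40 days. Critical path: Equipment setup → Incubation → Imaging → Statistical analysis → Write-up.

Backward pass:
LF_Write-up = 40; LS_Write-up = 40−10 = 30
LF_Replicate run = LS_Write-up = 30; LS_Replicate run = 30−5 = 25
LF_Statistical analysis = LS_Write-up = 30; LS_Statistical analysis = 30−6 = 24
LF_Data extraction = LS_Write-up = 30; LS_Data extraction = 30−10 = 20
LF_Imaging = min(LS_Statistical analysis=24, LS_Replicate run=25) = 24; LS_Imaging = 24−7 = 17
LF_Incubation = LS_Imaging = 17; LS_Incubation = 17−10 = 7
LF_Run assay = min(LS_Data extraction=20, LS_Replicate run=25, LS_Write-up=30) = 20; LS_Run assay = 20−8 = 12
LF_Sample prep = min(LS_Imaging=17, LS_Write-up=30) = 17; LS_Sample prep = 17−6 = 11
LF_Calibration = min(LS_Sample prep=11, LS_Incubation=7, LS_Data extraction=20, LS_Statistical analysis=24) = 7; LS_Calibration = 7−6 = 1
LF_Equipment setup = min(LS_Sample prep=11, LS_Run assay=12, LS_Incubation=7) = 7; LS_Equipment setup = 7−7 = 0
Slack_Run assay = LS_Run assay − ES_Run assay = 12 − 7 = 5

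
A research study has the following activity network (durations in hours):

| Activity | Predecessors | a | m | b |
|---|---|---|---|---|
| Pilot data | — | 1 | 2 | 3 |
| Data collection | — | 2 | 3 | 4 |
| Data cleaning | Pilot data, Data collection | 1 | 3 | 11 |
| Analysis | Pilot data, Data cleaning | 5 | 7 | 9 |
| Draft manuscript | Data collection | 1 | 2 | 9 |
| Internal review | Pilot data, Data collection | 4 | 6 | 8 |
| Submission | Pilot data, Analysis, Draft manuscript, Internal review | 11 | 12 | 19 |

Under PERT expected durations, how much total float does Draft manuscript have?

te_Pilot data = (1 + 4·2 + 3)/6 = 12/6 = 2
te_Data collection = (2 + 4·3 + 4)/6 = 18/6 = 3
te_Data cleaning = (1 + 4·3 + 11)/6 = 24/6 = 4
te_Analysis = (5 + 4·7 + 9)/6 = 42/6 = 7
te_Draft manuscript = (1 + 4·2 + 9)/6 = 18/6 = 3
te_Internal review = (4 + 4·6 + 8)/6 = 36/6 = 6
te_Submission = (11 + 4·12 + 19)/6 = 78/6 = 13

Forward pass:
ES_Pilot data = 0; EF_Pilot data = 2
ES_Data collection = 0; EF_Data collection = 3
ES_Data cleaning = max(EF_Pilot data=2, EF_Data collection=3) = 3; EF_Data cleaning = 3+4 = 7
ES_Analysis = max(EF_Pilot data=2, EF_Data cleaning=7) = 7; EF_Analysis = 7+7 = 14
ES_Draft manuscript = 3; EF_Draft manuscript = 3+3 = 6
ES_Internal review = max(EF_Pilot data=2, EF_Data collection=3) = 3; EF_Internal review = 3+6 = 9
ES_Submission = max(EF_Pilot data=2, EF_Analysis=14, EF_Draft manuscript=6, EF_Internal review=9) = 14; EF_Submission = 14+13 = 27
Expected project duration μ = 27 hours. Critical path: Data collection → Data cleaning → Analysis → Submission.

Backward pass:
LF_Submission = 27; LS_Submission = 27−13 = 14
LF_Internal review = LS_Submission = 14; LS_Internal review = 14−6 = 8
LF_Draft manuscript = LS_Submission = 14; LS_Draft manuscript = 14−3 = 11
LF_Analysis = LS_Submission = 14; LS_Analysis = 14−7 = 7
LF_Data cleaning = LS_Analysis = 7; LS_Data cleaning = 7−4 = 3
LF_Data collection = min(LS_Data cleaning=3, LS_Draft manuscript=11, LS_Internal review=8) = 3; LS_Data collection = 3−3 = 0
LF_Pilot data = min(LS_Data cleaning=3, LS_Analysis=7, LS_Internal review=8, LS_Submission=14) = 3; LS_Pilot data = 3−2 = 1
Slack_Draft manuscript = LS_Draft manuscript − ES_Draft manuscript = 11 − 3 = 8

8 hours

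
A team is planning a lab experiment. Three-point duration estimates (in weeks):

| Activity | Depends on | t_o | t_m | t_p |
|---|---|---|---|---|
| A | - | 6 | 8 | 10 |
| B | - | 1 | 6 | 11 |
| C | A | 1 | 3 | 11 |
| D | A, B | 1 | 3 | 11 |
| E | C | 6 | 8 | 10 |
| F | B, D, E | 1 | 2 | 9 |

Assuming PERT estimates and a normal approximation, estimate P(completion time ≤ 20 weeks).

te_A = (6 + 4·8 + 10)/6 = 48/6 = 8; σ²_A = ((10−6)/6)² = 0.444
te_B = (1 + 4·6 + 11)/6 = 36/6 = 6; σ²_B = ((11−1)/6)² = 2.778
te_C = (1 + 4·3 + 11)/6 = 24/6 = 4; σ²_C = ((11−1)/6)² = 2.778
te_D = (1 + 4·3 + 11)/6 = 24/6 = 4; σ²_D = ((11−1)/6)² = 2.778
te_E = (6 + 4·8 + 10)/6 = 48/6 = 8; σ²_E = ((10−6)/6)² = 0.444
te_F = (1 + 4·2 + 9)/6 = 18/6 = 3; σ²_F = ((9−1)/6)² = 1.778

Forward pass:
ES_A = 0; EF_A = 8
ES_B = 0; EF_B = 6
ES_C = 8; EF_C = 8+4 = 12
ES_D = max(EF_A=8, EF_B=6) = 8; EF_D = 8+4 = 12
ES_E = 12; EF_E = 12+8 = 20
ES_F = max(EF_B=6, EF_D=12, EF_E=20) = 20; EF_F = 20+3 = 23
Expected project duration μ = 23 weeks. Critical path: A → C → E → F.

Variance along critical path = 0.444 + 2.778 + 0.444 + 1.778 = 5.444; σ = √5.444 = 2.333 weeks.
Z = (20 − 23) / 2.333 = -1.286
P(T ≤ 20) = Φ(-1.286) ≈ 0.099

0.099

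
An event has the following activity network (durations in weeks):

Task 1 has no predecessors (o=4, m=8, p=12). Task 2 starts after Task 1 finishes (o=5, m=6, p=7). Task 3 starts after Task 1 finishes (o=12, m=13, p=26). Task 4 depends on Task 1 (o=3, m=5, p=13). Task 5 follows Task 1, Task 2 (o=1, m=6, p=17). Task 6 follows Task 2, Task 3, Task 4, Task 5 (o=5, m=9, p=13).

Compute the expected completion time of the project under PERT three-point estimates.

te_Task 1 = (4 + 4·8 + 12)/6 = 48/6 = 8
te_Task 2 = (5 + 4·6 + 7)/6 = 36/6 = 6
te_Task 3 = (12 + 4·13 + 26)/6 = 90/6 = 15
te_Task 4 = (3 + 4·5 + 13)/6 = 36/6 = 6
te_Task 5 = (1 + 4·6 + 17)/6 = 42/6 = 7
te_Task 6 = (5 + 4·9 + 13)/6 = 54/6 = 9

Forward pass:
ES_Task 1 = 0; EF_Task 1 = 8
ES_Task 2 = 8; EF_Task 2 = 8+6 = 14
ES_Task 3 = 8; EF_Task 3 = 8+15 = 23
ES_Task 4 = 8; EF_Task 4 = 8+6 = 14
ES_Task 5 = max(EF_Task 1=8, EF_Task 2=14) = 14; EF_Task 5 = 14+7 = 21
ES_Task 6 = max(EF_Task 2=14, EF_Task 3=23, EF_Task 4=14, EF_Task 5=21) = 23; EF_Task 6 = 23+9 = 32
Expected project duration μ = 32 weeks. Critical path: Task 1 → Task 3 → Task 6.

32 weeks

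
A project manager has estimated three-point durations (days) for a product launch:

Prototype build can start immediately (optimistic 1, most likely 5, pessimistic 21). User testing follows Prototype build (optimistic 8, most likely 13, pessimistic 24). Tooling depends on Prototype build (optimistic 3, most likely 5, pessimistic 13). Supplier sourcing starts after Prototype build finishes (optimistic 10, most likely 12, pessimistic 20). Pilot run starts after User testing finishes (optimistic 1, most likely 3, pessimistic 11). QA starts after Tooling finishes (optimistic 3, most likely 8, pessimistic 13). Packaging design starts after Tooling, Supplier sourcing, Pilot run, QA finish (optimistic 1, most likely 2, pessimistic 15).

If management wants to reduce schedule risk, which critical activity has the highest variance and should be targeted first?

te_Prototype build = (1 + 4·5 + 21)/6 = 42/6 = 7; σ²_Prototype build = ((21−1)/6)² = 11.111
te_User testing = (8 + 4·13 + 24)/6 = 84/6 = 14; σ²_User testing = ((24−8)/6)² = 7.111
te_Tooling = (3 + 4·5 + 13)/6 = 36/6 = 6; σ²_Tooling = ((13−3)/6)² = 2.778
te_Supplier sourcing = (10 + 4·12 + 20)/6 = 78/6 = 13; σ²_Supplier sourcing = ((20−10)/6)² = 2.778
te_Pilot run = (1 + 4·3 + 11)/6 = 24/6 = 4; σ²_Pilot run = ((11−1)/6)² = 2.778
te_QA = (3 + 4·8 + 13)/6 = 48/6 = 8; σ²_QA = ((13−3)/6)² = 2.778
te_Packaging design = (1 + 4·2 + 15)/6 = 24/6 = 4; σ²_Packaging design = ((15−1)/6)² = 5.444

Forward pass:
ES_Prototype build = 0; EF_Prototype build = 7
ES_User testing = 7; EF_User testing = 7+14 = 21
ES_Tooling = 7; EF_Tooling = 7+6 = 13
ES_Supplier sourcing = 7; EF_Supplier sourcing = 7+13 = 20
ES_Pilot run = 21; EF_Pilot run = 21+4 = 25
ES_QA = 13; EF_QA = 13+8 = 21
ES_Packaging design = max(EF_Tooling=13, EF_Supplier sourcing=20, EF_Pilot run=25, EF_QA=21) = 25; EF_Packaging design = 25+4 = 29
Expected project duration μ = 29 days. Critical path: Prototype build → User testing → Pilot run → Packaging design.

Variances on critical path: σ²_Prototype build=11.111, σ²_User testing=7.111, σ²_Pilot run=2.778, σ²_Packaging design=5.444.
Largest is σ²_Prototype build = 11.111.

Prototype build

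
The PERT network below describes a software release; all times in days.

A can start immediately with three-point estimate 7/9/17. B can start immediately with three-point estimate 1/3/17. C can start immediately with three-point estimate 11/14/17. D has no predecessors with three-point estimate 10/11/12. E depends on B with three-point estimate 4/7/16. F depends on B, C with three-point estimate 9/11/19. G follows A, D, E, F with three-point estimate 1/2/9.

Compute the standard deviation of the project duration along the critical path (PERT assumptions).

te_A = (7 + 4·9 + 17)/6 = 60/6 = 10; σ²_A = ((17−7)/6)² = 2.778
te_B = (1 + 4·3 + 17)/6 = 30/6 = 5; σ²_B = ((17−1)/6)² = 7.111
te_C = (11 + 4·14 + 17)/6 = 84/6 = 14; σ²_C = ((17−11)/6)² = 1.000
te_D = (10 + 4·11 + 12)/6 = 66/6 = 11; σ²_D = ((12−10)/6)² = 0.111
te_E = (4 + 4·7 + 16)/6 = 48/6 = 8; σ²_E = ((16−4)/6)² = 4.000
te_F = (9 + 4·11 + 19)/6 = 72/6 = 12; σ²_F = ((19−9)/6)² = 2.778
te_G = (1 + 4·2 + 9)/6 = 18/6 = 3; σ²_G = ((9−1)/6)² = 1.778

Forward pass:
ES_A = 0; EF_A = 10
ES_B = 0; EF_B = 5
ES_C = 0; EF_C = 14
ES_D = 0; EF_D = 11
ES_E = 5; EF_E = 5+8 = 13
ES_F = max(EF_B=5, EF_C=14) = 14; EF_F = 14+12 = 26
ES_G = max(EF_A=10, EF_D=11, EF_E=13, EF_F=26) = 26; EF_G = 26+3 = 29
Expected project duration μ = 29 days. Critical path: C → F → G.

Variance along critical path = 1.000 + 2.778 + 1.778 = 5.556
σ = √5.556 = 2.357 days

2.36 days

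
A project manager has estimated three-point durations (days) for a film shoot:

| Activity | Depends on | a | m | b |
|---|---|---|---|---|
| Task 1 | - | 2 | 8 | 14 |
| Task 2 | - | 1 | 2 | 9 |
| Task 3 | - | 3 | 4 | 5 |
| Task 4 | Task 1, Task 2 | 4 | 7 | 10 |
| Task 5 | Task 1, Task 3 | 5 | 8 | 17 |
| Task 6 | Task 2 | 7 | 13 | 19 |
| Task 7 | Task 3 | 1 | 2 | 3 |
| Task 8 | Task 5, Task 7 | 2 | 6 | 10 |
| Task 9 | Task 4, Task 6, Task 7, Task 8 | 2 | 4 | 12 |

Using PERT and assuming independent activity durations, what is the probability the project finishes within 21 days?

0.024

te_Task 1 = (2 + 4·8 + 14)/6 = 48/6 = 8; σ²_Task 1 = ((14−2)/6)² = 4.000
te_Task 2 = (1 + 4·2 + 9)/6 = 18/6 = 3; σ²_Task 2 = ((9−1)/6)² = 1.778
te_Task 3 = (3 + 4·4 + 5)/6 = 24/6 = 4; σ²_Task 3 = ((5−3)/6)² = 0.111
te_Task 4 = (4 + 4·7 + 10)/6 = 42/6 = 7; σ²_Task 4 = ((10−4)/6)² = 1.000
te_Task 5 = (5 + 4·8 + 17)/6 = 54/6 = 9; σ²_Task 5 = ((17−5)/6)² = 4.000
te_Task 6 = (7 + 4·13 + 19)/6 = 78/6 = 13; σ²_Task 6 = ((19−7)/6)² = 4.000
te_Task 7 = (1 + 4·2 + 3)/6 = 12/6 = 2; σ²_Task 7 = ((3−1)/6)² = 0.111
te_Task 8 = (2 + 4·6 + 10)/6 = 36/6 = 6; σ²_Task 8 = ((10−2)/6)² = 1.778
te_Task 9 = (2 + 4·4 + 12)/6 = 30/6 = 5; σ²_Task 9 = ((12−2)/6)² = 2.778

Forward pass:
ES_Task 1 = 0; EF_Task 1 = 8
ES_Task 2 = 0; EF_Task 2 = 3
ES_Task 3 = 0; EF_Task 3 = 4
ES_Task 4 = max(EF_Task 1=8, EF_Task 2=3) = 8; EF_Task 4 = 8+7 = 15
ES_Task 5 = max(EF_Task 1=8, EF_Task 3=4) = 8; EF_Task 5 = 8+9 = 17
ES_Task 6 = 3; EF_Task 6 = 3+13 = 16
ES_Task 7 = 4; EF_Task 7 = 4+2 = 6
ES_Task 8 = max(EF_Task 5=17, EF_Task 7=6) = 17; EF_Task 8 = 17+6 = 23
ES_Task 9 = max(EF_Task 4=15, EF_Task 6=16, EF_Task 7=6, EF_Task 8=23) = 23; EF_Task 9 = 23+5 = 28
Expected project duration μ = 28 days. Critical path: Task 1 → Task 5 → Task 8 → Task 9.

Variance along critical path = 4.000 + 4.000 + 1.778 + 2.778 = 12.556; σ = √12.556 = 3.543 days.
Z = (21 − 28) / 3.543 = -1.976
P(T ≤ 21) = Φ(-1.976) ≈ 0.024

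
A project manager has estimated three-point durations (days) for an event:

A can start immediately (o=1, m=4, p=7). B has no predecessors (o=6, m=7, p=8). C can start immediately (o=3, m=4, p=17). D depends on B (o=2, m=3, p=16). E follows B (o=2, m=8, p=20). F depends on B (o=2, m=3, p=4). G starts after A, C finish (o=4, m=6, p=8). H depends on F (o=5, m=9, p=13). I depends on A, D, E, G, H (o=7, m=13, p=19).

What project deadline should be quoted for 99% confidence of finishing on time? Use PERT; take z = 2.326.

te_A = (1 + 4·4 + 7)/6 = 24/6 = 4; σ²_A = ((7−1)/6)² = 1.000
te_B = (6 + 4·7 + 8)/6 = 42/6 = 7; σ²_B = ((8−6)/6)² = 0.111
te_C = (3 + 4·4 + 17)/6 = 36/6 = 6; σ²_C = ((17−3)/6)² = 5.444
te_D = (2 + 4·3 + 16)/6 = 30/6 = 5; σ²_D = ((16−2)/6)² = 5.444
te_E = (2 + 4·8 + 20)/6 = 54/6 = 9; σ²_E = ((20−2)/6)² = 9.000
te_F = (2 + 4·3 + 4)/6 = 18/6 = 3; σ²_F = ((4−2)/6)² = 0.111
te_G = (4 + 4·6 + 8)/6 = 36/6 = 6; σ²_G = ((8−4)/6)² = 0.444
te_H = (5 + 4·9 + 13)/6 = 54/6 = 9; σ²_H = ((13−5)/6)² = 1.778
te_I = (7 + 4·13 + 19)/6 = 78/6 = 13; σ²_I = ((19−7)/6)² = 4.000

Forward pass:
ES_A = 0; EF_A = 4
ES_B = 0; EF_B = 7
ES_C = 0; EF_C = 6
ES_D = 7; EF_D = 7+5 = 12
ES_E = 7; EF_E = 7+9 = 16
ES_F = 7; EF_F = 7+3 = 10
ES_G = max(EF_A=4, EF_C=6) = 6; EF_G = 6+6 = 12
ES_H = 10; EF_H = 10+9 = 19
ES_I = max(EF_A=4, EF_D=12, EF_E=16, EF_G=12, EF_H=19) = 19; EF_I = 19+13 = 32
Expected project duration μ = 32 days. Critical path: B → F → H → I.

Variance along critical path = 0.111 + 0.111 + 1.778 + 4.000 = 6.000; σ = 2.449 days.
D = μ + z·σ = 32 + 2.326·2.449 = 37.7 days

37.7 days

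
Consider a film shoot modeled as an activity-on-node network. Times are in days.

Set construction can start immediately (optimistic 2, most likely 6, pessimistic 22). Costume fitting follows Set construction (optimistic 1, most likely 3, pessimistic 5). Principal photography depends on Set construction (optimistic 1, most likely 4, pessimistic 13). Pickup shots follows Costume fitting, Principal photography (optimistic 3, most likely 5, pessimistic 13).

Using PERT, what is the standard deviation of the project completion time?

te_Set construction = (2 + 4·6 + 22)/6 = 48/6 = 8; σ²_Set construction = ((22−2)/6)² = 11.111
te_Costume fitting = (1 + 4·3 + 5)/6 = 18/6 = 3; σ²_Costume fitting = ((5−1)/6)² = 0.444
te_Principal photography = (1 + 4·4 + 13)/6 = 30/6 = 5; σ²_Principal photography = ((13−1)/6)² = 4.000
te_Pickup shots = (3 + 4·5 + 13)/6 = 36/6 = 6; σ²_Pickup shots = ((13−3)/6)² = 2.778

Forward pass:
ES_Set construction = 0; EF_Set construction = 8
ES_Costume fitting = 8; EF_Costume fitting = 8+3 = 11
ES_Principal photography = 8; EF_Principal photography = 8+5 = 13
ES_Pickup shots = max(EF_Costume fitting=11, EF_Principal photography=13) = 13; EF_Pickup shots = 13+6 = 19
Expected project duration μ = 19 days. Critical path: Set construction → Principal photography → Pickup shots.

Variance along critical path = 11.111 + 4.000 + 2.778 = 17.889
σ = √17.889 = 4.230 days

4.23 days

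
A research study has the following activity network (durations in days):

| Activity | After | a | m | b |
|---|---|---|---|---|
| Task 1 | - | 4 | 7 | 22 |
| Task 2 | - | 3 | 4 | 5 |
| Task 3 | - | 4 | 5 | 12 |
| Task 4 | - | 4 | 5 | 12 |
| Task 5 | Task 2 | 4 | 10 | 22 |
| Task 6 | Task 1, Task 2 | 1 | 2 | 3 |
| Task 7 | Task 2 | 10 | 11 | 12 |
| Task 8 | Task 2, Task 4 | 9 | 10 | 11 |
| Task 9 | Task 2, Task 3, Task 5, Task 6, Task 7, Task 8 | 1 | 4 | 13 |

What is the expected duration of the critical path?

te_Task 1 = (4 + 4·7 + 22)/6 = 54/6 = 9
te_Task 2 = (3 + 4·4 + 5)/6 = 24/6 = 4
te_Task 3 = (4 + 4·5 + 12)/6 = 36/6 = 6
te_Task 4 = (4 + 4·5 + 12)/6 = 36/6 = 6
te_Task 5 = (4 + 4·10 + 22)/6 = 66/6 = 11
te_Task 6 = (1 + 4·2 + 3)/6 = 12/6 = 2
te_Task 7 = (10 + 4·11 + 12)/6 = 66/6 = 11
te_Task 8 = (9 + 4·10 + 11)/6 = 60/6 = 10
te_Task 9 = (1 + 4·4 + 13)/6 = 30/6 = 5

Forward pass:
ES_Task 1 = 0; EF_Task 1 = 9
ES_Task 2 = 0; EF_Task 2 = 4
ES_Task 3 = 0; EF_Task 3 = 6
ES_Task 4 = 0; EF_Task 4 = 6
ES_Task 5 = 4; EF_Task 5 = 4+11 = 15
ES_Task 6 = max(EF_Task 1=9, EF_Task 2=4) = 9; EF_Task 6 = 9+2 = 11
ES_Task 7 = 4; EF_Task 7 = 4+11 = 15
ES_Task 8 = max(EF_Task 2=4, EF_Task 4=6) = 6; EF_Task 8 = 6+10 = 16
ES_Task 9 = max(EF_Task 2=4, EF_Task 3=6, EF_Task 5=15, EF_Task 6=11, EF_Task 7=15, EF_Task 8=16) = 16; EF_Task 9 = 16+5 = 21
Expected project duration μ = 21 days. Critical path: Task 4 → Task 8 → Task 9.

21 days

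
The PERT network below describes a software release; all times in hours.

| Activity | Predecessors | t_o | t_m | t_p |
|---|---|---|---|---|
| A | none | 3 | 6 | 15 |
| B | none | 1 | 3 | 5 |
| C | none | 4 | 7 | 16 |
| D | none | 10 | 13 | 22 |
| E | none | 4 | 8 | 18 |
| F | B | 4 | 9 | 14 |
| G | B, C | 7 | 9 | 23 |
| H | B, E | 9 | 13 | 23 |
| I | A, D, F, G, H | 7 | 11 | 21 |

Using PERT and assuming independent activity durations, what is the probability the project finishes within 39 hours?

te_A = (3 + 4·6 + 15)/6 = 42/6 = 7; σ²_A = ((15−3)/6)² = 4.000
te_B = (1 + 4·3 + 5)/6 = 18/6 = 3; σ²_B = ((5−1)/6)² = 0.444
te_C = (4 + 4·7 + 16)/6 = 48/6 = 8; σ²_C = ((16−4)/6)² = 4.000
te_D = (10 + 4·13 + 22)/6 = 84/6 = 14; σ²_D = ((22−10)/6)² = 4.000
te_E = (4 + 4·8 + 18)/6 = 54/6 = 9; σ²_E = ((18−4)/6)² = 5.444
te_F = (4 + 4·9 + 14)/6 = 54/6 = 9; σ²_F = ((14−4)/6)² = 2.778
te_G = (7 + 4·9 + 23)/6 = 66/6 = 11; σ²_G = ((23−7)/6)² = 7.111
te_H = (9 + 4·13 + 23)/6 = 84/6 = 14; σ²_H = ((23−9)/6)² = 5.444
te_I = (7 + 4·11 + 21)/6 = 72/6 = 12; σ²_I = ((21−7)/6)² = 5.444

Forward pass:
ES_A = 0; EF_A = 7
ES_B = 0; EF_B = 3
ES_C = 0; EF_C = 8
ES_D = 0; EF_D = 14
ES_E = 0; EF_E = 9
ES_F = 3; EF_F = 3+9 = 12
ES_G = max(EF_B=3, EF_C=8) = 8; EF_G = 8+11 = 19
ES_H = max(EF_B=3, EF_E=9) = 9; EF_H = 9+14 = 23
ES_I = max(EF_A=7, EF_D=14, EF_F=12, EF_G=19, EF_H=23) = 23; EF_I = 23+12 = 35
Expected project duration μ = 35 hours. Critical path: E → H → I.

Variance along critical path = 5.444 + 5.444 + 5.444 = 16.333; σ = √16.333 = 4.041 hours.
Z = (39 − 35) / 4.041 = 0.990
P(T ≤ 39) = Φ(0.990) ≈ 0.839

0.839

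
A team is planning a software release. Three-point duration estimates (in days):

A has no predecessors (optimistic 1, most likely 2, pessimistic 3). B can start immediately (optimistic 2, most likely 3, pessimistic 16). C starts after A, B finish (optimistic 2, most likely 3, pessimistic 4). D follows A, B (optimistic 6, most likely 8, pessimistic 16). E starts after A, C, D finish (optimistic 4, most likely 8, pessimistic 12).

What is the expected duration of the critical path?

22 days

te_A = (1 + 4·2 + 3)/6 = 12/6 = 2
te_B = (2 + 4·3 + 16)/6 = 30/6 = 5
te_C = (2 + 4·3 + 4)/6 = 18/6 = 3
te_D = (6 + 4·8 + 16)/6 = 54/6 = 9
te_E = (4 + 4·8 + 12)/6 = 48/6 = 8

Forward pass:
ES_A = 0; EF_A = 2
ES_B = 0; EF_B = 5
ES_C = max(EF_A=2, EF_B=5) = 5; EF_C = 5+3 = 8
ES_D = max(EF_A=2, EF_B=5) = 5; EF_D = 5+9 = 14
ES_E = max(EF_A=2, EF_C=8, EF_D=14) = 14; EF_E = 14+8 = 22
Expected project duration μ = 22 days. Critical path: B → D → E.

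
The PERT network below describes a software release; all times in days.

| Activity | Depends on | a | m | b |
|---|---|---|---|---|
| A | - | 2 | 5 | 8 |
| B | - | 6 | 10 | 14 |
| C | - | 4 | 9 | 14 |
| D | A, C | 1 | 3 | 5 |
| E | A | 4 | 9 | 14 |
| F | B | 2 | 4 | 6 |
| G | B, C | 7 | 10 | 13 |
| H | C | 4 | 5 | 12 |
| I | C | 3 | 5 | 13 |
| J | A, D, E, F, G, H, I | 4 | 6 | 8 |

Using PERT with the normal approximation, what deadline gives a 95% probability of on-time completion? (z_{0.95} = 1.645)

29.0 days

te_A = (2 + 4·5 + 8)/6 = 30/6 = 5; σ²_A = ((8−2)/6)² = 1.000
te_B = (6 + 4·10 + 14)/6 = 60/6 = 10; σ²_B = ((14−6)/6)² = 1.778
te_C = (4 + 4·9 + 14)/6 = 54/6 = 9; σ²_C = ((14−4)/6)² = 2.778
te_D = (1 + 4·3 + 5)/6 = 18/6 = 3; σ²_D = ((5−1)/6)² = 0.444
te_E = (4 + 4·9 + 14)/6 = 54/6 = 9; σ²_E = ((14−4)/6)² = 2.778
te_F = (2 + 4·4 + 6)/6 = 24/6 = 4; σ²_F = ((6−2)/6)² = 0.444
te_G = (7 + 4·10 + 13)/6 = 60/6 = 10; σ²_G = ((13−7)/6)² = 1.000
te_H = (4 + 4·5 + 12)/6 = 36/6 = 6; σ²_H = ((12−4)/6)² = 1.778
te_I = (3 + 4·5 + 13)/6 = 36/6 = 6; σ²_I = ((13−3)/6)² = 2.778
te_J = (4 + 4·6 + 8)/6 = 36/6 = 6; σ²_J = ((8−4)/6)² = 0.444

Forward pass:
ES_A = 0; EF_A = 5
ES_B = 0; EF_B = 10
ES_C = 0; EF_C = 9
ES_D = max(EF_A=5, EF_C=9) = 9; EF_D = 9+3 = 12
ES_E = 5; EF_E = 5+9 = 14
ES_F = 10; EF_F = 10+4 = 14
ES_G = max(EF_B=10, EF_C=9) = 10; EF_G = 10+10 = 20
ES_H = 9; EF_H = 9+6 = 15
ES_I = 9; EF_I = 9+6 = 15
ES_J = max(EF_A=5, EF_D=12, EF_E=14, EF_F=14, EF_G=20, EF_H=15, EF_I=15) = 20; EF_J = 20+6 = 26
Expected project duration μ = 26 days. Critical path: B → G → J.

Variance along critical path = 1.778 + 1.000 + 0.444 = 3.222; σ = 1.795 days.
D = μ + z·σ = 26 + 1.645·1.795 = 29.0 days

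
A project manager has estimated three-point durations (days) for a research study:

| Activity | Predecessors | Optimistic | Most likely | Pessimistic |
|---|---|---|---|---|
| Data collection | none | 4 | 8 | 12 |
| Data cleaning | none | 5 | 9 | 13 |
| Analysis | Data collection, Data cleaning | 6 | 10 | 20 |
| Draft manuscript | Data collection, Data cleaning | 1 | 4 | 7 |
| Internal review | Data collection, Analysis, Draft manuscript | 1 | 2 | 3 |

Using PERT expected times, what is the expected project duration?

22 days

te_Data collection = (4 + 4·8 + 12)/6 = 48/6 = 8
te_Data cleaning = (5 + 4·9 + 13)/6 = 54/6 = 9
te_Analysis = (6 + 4·10 + 20)/6 = 66/6 = 11
te_Draft manuscript = (1 + 4·4 + 7)/6 = 24/6 = 4
te_Internal review = (1 + 4·2 + 3)/6 = 12/6 = 2

Forward pass:
ES_Data collection = 0; EF_Data collection = 8
ES_Data cleaning = 0; EF_Data cleaning = 9
ES_Analysis = max(EF_Data collection=8, EF_Data cleaning=9) = 9; EF_Analysis = 9+11 = 20
ES_Draft manuscript = max(EF_Data collection=8, EF_Data cleaning=9) = 9; EF_Draft manuscript = 9+4 = 13
ES_Internal review = max(EF_Data collection=8, EF_Analysis=20, EF_Draft manuscript=13) = 20; EF_Internal review = 20+2 = 22
Expected project duration μ = 22 days. Critical path: Data cleaning → Analysis → Internal review.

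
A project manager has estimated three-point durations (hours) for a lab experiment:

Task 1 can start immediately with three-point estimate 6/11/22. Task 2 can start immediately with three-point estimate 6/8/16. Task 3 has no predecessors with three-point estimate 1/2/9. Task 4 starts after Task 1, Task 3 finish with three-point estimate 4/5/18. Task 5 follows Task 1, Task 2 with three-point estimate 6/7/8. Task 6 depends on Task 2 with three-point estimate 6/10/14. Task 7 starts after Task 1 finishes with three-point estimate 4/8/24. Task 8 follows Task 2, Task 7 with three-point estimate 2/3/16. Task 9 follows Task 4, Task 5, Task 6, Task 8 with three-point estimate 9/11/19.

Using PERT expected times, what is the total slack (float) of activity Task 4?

8 hours

te_Task 1 = (6 + 4·11 + 22)/6 = 72/6 = 12
te_Task 2 = (6 + 4·8 + 16)/6 = 54/6 = 9
te_Task 3 = (1 + 4·2 + 9)/6 = 18/6 = 3
te_Task 4 = (4 + 4·5 + 18)/6 = 42/6 = 7
te_Task 5 = (6 + 4·7 + 8)/6 = 42/6 = 7
te_Task 6 = (6 + 4·10 + 14)/6 = 60/6 = 10
te_Task 7 = (4 + 4·8 + 24)/6 = 60/6 = 10
te_Task 8 = (2 + 4·3 + 16)/6 = 30/6 = 5
te_Task 9 = (9 + 4·11 + 19)/6 = 72/6 = 12

Forward pass:
ES_Task 1 = 0; EF_Task 1 = 12
ES_Task 2 = 0; EF_Task 2 = 9
ES_Task 3 = 0; EF_Task 3 = 3
ES_Task 4 = max(EF_Task 1=12, EF_Task 3=3) = 12; EF_Task 4 = 12+7 = 19
ES_Task 5 = max(EF_Task 1=12, EF_Task 2=9) = 12; EF_Task 5 = 12+7 = 19
ES_Task 6 = 9; EF_Task 6 = 9+10 = 19
ES_Task 7 = 12; EF_Task 7 = 12+10 = 22
ES_Task 8 = max(EF_Task 2=9, EF_Task 7=22) = 22; EF_Task 8 = 22+5 = 27
ES_Task 9 = max(EF_Task 4=19, EF_Task 5=19, EF_Task 6=19, EF_Task 8=27) = 27; EF_Task 9 = 27+12 = 39
Expected project duration μ = 39 hours. Critical path: Task 1 → Task 7 → Task 8 → Task 9.

Backward pass:
LF_Task 9 = 39; LS_Task 9 = 39−12 = 27
LF_Task 8 = LS_Task 9 = 27; LS_Task 8 = 27−5 = 22
LF_Task 7 = LS_Task 8 = 22; LS_Task 7 = 22−10 = 12
LF_Task 6 = LS_Task 9 = 27; LS_Task 6 = 27−10 = 17
LF_Task 5 = LS_Task 9 = 27; LS_Task 5 = 27−7 = 20
LF_Task 4 = LS_Task 9 = 27; LS_Task 4 = 27−7 = 20
LF_Task 3 = LS_Task 4 = 20; LS_Task 3 = 20−3 = 17
LF_Task 2 = min(LS_Task 5=20, LS_Task 6=17, LS_Task 8=22) = 17; LS_Task 2 = 17−9 = 8
LF_Task 1 = min(LS_Task 4=20, LS_Task 5=20, LS_Task 7=12) = 12; LS_Task 1 = 12−12 = 0
Slack_Task 4 = LS_Task 4 − ES_Task 4 = 20 − 12 = 8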